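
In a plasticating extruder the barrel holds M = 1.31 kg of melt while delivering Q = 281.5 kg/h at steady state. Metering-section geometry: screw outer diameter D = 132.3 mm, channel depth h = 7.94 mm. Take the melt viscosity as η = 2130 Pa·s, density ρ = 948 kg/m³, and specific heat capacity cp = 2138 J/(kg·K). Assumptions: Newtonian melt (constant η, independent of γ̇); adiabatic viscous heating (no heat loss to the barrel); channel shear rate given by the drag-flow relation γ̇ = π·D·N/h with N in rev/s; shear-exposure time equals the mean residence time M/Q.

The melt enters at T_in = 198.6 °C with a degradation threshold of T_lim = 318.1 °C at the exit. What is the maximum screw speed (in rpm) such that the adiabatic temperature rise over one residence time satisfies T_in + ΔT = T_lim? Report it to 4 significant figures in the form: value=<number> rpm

Q_s = Q / 3600 = 281.5 / 3600 = 0.0781944 kg/s
Mean residence time: t_res = M/Q_s = 1.31 kg / 0.0781944 kg/s = 16.7531 s
Geometry in SI: D = 132.3 mm → 0.1323 m, h = 7.94 mm → 0.00794 m
ΔT_a = T_lim − T_in = 318.1 °C − 198.6 °C = 119.5 K
γ̇_max² = ΔT_a·ρ·cp / (η·t_res) = [119.5 × 948 × 2138] / [2130 × 16.7531] = 6787.49 s⁻²
γ̇_max = sqrt(6787.49) = 82.3862 s⁻¹
Solve γ̇ = πDN/h for N: N_max = γ̇_max·h/(π·D) = 82.3862 × 0.00794 / (π × 0.1323) = 1.57386 rev/s = 94.4314 rpm

value=94.43 rpm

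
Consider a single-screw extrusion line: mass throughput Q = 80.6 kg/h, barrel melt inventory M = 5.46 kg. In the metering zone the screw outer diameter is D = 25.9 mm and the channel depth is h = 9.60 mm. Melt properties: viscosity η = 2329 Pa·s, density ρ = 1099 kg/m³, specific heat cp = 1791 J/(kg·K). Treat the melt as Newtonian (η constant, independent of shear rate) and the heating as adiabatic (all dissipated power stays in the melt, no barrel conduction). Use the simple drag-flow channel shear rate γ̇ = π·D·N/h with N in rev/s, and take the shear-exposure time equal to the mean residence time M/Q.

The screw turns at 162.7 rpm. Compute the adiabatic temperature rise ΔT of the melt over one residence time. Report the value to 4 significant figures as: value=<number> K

Convert throughput: Q = 80.6 kg/h = 80.6/3600 = 0.0223889 kg/s
Mean residence time: t_res = M/Q_s = 5.46 kg / 0.0223889 kg/s = 243.871 s
Geometry in metres: D = 25.9 mm → 0.0259 m, h = 9.60 mm → 0.0096 m; screw speed N = 162.7 rpm = 2.71167 rev/s
Shear rate: γ̇ = πDN/h = π·0.0259·2.71167/0.0096 = 22.9834 s⁻¹
ΔT = η·γ̇²·t_res / (ρ·cp) = 2329 · (22.9834)² · 243.871 / (1099 · 1791) = 152.428 K

value=152.4 K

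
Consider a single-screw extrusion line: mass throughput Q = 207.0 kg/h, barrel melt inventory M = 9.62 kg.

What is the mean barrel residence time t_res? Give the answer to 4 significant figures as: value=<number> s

value=167.3 s

Throughput in SI: Q_s = 207.0 kg/h ÷ 3600 s/h = 0.0575 kg/s
t_res = M / Q_s = 9.62 / 0.0575 = 167.304 s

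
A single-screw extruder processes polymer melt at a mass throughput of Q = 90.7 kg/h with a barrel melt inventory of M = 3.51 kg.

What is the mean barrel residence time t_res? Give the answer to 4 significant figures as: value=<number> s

value=139.3 s

Convert throughput: Q = 90.7 kg/h = 90.7/3600 = 0.0251944 kg/s
Mean residence time: t_res = M/Q_s = 3.51 kg / 0.0251944 kg/s = 139.316 s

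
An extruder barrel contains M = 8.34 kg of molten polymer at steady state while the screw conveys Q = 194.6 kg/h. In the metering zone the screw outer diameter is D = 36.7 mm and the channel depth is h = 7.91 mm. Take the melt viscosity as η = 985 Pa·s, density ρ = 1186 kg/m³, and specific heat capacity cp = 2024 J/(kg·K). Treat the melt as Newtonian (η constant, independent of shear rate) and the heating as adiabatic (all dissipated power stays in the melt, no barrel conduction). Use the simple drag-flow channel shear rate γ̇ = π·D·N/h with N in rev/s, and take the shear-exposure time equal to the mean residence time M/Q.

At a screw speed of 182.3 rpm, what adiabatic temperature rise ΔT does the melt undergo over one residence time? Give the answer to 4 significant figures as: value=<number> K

value=124.2 K

Q_s = Q / 3600 = 194.6 / 3600 = 0.0540556 kg/s
Mean residence time: t_res = M/Q_s = 8.34 kg / 0.0540556 kg/s = 154.286 s
Convert to SI: D = 0.0367 m, h = 0.00791 m, N = 182.3/60 = 3.03833 rev/s
Shear rate: γ̇ = πDN/h = π·0.0367·3.03833/0.00791 = 44.2869 s⁻¹
ΔT = η·γ̇²·t_res / (ρ·cp) = 985 · (44.2869)² · 154.286 / (1186 · 2024) = 124.17 K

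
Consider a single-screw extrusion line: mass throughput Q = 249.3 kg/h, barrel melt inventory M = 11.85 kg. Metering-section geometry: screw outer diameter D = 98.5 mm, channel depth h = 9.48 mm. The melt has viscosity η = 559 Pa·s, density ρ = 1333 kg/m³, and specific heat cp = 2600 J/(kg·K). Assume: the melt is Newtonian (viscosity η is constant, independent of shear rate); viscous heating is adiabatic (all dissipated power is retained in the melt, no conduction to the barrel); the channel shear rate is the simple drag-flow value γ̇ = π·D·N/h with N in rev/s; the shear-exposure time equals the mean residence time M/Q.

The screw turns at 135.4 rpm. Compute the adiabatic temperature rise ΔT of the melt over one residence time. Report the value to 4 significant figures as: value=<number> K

value=149.8 K

Q_s = Q / 3600 = 249.3 / 3600 = 0.06925 kg/s
Mean residence time: t_res = M/Q_s = 11.85 kg / 0.06925 kg/s = 171.119 s
D = 98.5 mm = 0.0985 m;  h = 9.48 mm = 0.00948 m;  N = 135.4 rpm / 60 = 2.25667 rev/s
γ̇ = π D N / h = (π)(0.0985)(2.25667) / 0.00948 = 73.6623 s⁻¹
ΔT = η·γ̇²·t_res / (ρ·cp) = 559 · (73.6623)² · 171.119 / (1333 · 2600) = 149.76 K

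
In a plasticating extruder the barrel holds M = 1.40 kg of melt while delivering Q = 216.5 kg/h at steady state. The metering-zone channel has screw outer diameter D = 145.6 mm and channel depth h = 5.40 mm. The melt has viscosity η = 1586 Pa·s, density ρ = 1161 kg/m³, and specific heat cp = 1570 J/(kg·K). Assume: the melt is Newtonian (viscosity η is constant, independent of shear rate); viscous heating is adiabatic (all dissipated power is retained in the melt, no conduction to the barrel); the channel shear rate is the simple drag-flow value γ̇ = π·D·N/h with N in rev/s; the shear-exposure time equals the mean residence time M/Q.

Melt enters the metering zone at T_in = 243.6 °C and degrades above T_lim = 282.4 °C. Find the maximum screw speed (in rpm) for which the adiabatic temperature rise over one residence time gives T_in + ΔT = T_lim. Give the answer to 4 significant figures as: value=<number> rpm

Q_s = Q / 3600 = 216.5 / 3600 = 0.0601389 kg/s
t_res = M / Q_s = 1.40 / 0.0601389 = 23.2794 s
D = 145.6 mm = 0.1456 m;  h = 5.40 mm = 0.0054 m
Allowable rise: ΔT_a = T_lim − T_in = 282.4 − 243.6 = 38.8 K
Invert ΔT = ηγ̇²t_res/(ρcp) for γ̇: γ̇_max² = ΔT_a ρ cp / (η t_res) = 38.8·1161·1570 / (1586·23.2794) = 1915.52 s⁻²
γ̇_max = √1915.52 = 43.7667 s⁻¹
N_max = γ̇_max·h / (π·D) = 43.7667 · 0.0054 / (π · 0.1456) = 0.516686 rev/s = 31.0011 rpm

value=31.00 rpm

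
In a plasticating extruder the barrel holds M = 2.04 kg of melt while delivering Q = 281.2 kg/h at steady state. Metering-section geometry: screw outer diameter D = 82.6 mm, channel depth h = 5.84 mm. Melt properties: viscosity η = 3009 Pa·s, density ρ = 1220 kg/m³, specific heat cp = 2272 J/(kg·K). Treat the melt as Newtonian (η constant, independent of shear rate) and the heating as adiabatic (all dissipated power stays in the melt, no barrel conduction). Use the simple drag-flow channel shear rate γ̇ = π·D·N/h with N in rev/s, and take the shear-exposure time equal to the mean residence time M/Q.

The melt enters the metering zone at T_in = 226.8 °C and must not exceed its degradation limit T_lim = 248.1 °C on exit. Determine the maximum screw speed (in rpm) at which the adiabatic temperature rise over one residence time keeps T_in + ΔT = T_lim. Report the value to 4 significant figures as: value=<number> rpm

value=37.01 rpm

Convert throughput: Q = 281.2 kg/h = 281.2/3600 = 0.0781111 kg/s
Mean residence time: t_res = M/Q_s = 2.04 kg / 0.0781111 kg/s = 26.1166 s
Geometry in SI: D = 82.6 mm → 0.0826 m, h = 5.84 mm → 0.00584 m
Allowable rise: ΔT_a = T_lim − T_in = 248.1 − 226.8 = 21.3 K
γ̇_max² = ΔT_a·ρ·cp/(η·t_res) = 21.3·1220·2272/(3009·26.1166) = 751.291 s⁻²
γ̇_max = √751.291 = 27.4097 s⁻¹
Solve γ̇ = πDN/h for N: N_max = γ̇_max·h/(π·D) = 27.4097 × 0.00584 / (π × 0.0826) = 0.616861 rev/s = 37.0116 rpm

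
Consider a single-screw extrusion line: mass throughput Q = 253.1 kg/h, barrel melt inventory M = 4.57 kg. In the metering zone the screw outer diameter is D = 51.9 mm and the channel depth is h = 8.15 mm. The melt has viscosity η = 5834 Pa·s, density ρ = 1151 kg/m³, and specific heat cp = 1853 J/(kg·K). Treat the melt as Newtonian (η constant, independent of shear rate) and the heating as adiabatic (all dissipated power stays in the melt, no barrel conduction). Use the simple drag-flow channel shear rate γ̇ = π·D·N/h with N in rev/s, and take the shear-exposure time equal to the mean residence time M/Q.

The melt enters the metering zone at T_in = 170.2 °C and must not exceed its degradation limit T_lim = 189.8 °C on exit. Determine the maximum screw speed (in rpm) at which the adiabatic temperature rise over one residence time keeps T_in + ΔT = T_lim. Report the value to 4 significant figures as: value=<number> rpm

value=31.49 rpm

Throughput in SI: Q_s = 253.1 kg/h ÷ 3600 s/h = 0.0703056 kg/s
t_res = M / Q_s = 4.57 ÷ 0.0703056 = 65.002 s
Geometry in SI: D = 51.9 mm → 0.0519 m, h = 8.15 mm → 0.00815 m
ΔT_a = T_lim − T_in = 189.8 − 170.2 = 19.6 K
Invert ΔT = ηγ̇²t_res/(ρcp) for γ̇: γ̇_max² = ΔT_a ρ cp / (η t_res) = 19.6·1151·1853 / (5834·65.002) = 110.234 s⁻²
γ̇_max = sqrt(110.234) = 10.4992 s⁻¹
Solve γ̇ = πDN/h for N: N_max = γ̇_max·h/(π·D) = 10.4992 × 0.00815 / (π × 0.0519) = 0.524804 rev/s = 31.4883 rpm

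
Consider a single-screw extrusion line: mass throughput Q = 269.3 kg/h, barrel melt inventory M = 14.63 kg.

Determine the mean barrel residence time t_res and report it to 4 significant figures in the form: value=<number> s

Convert throughput: Q = 269.3 kg/h = 269.3/3600 = 0.0748056 kg/s
t_res = M / Q_s = 14.63 / 0.0748056 = 195.574 s

value=195.6 s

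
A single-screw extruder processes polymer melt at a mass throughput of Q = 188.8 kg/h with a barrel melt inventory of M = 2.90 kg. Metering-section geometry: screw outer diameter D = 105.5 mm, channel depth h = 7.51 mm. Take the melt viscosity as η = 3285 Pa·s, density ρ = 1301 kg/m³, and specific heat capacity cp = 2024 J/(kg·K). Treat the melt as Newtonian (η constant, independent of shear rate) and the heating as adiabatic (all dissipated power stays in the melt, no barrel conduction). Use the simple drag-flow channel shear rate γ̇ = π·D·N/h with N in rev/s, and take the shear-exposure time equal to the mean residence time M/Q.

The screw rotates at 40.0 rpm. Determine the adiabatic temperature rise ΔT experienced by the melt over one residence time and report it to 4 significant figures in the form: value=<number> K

value=59.72 K

Q_s = Q / 3600 = 188.8 / 3600 = 0.0524444 kg/s
t_res = M / Q_s = 2.90 / 0.0524444 = 55.2966 s
D = 105.5 mm = 0.1055 m;  h = 7.51 mm = 0.00751 m;  N = 40.0 rpm / 60 = 0.666667 rev/s
γ̇ = π D N / h = (π)(0.1055)(0.666667) / 0.00751 = 29.4219 s⁻¹
ΔT = η·γ̇²·t_res/(ρ·cp) = [3285 × 29.4219² × 55.2966] / [1301 × 2024] = 59.7157 K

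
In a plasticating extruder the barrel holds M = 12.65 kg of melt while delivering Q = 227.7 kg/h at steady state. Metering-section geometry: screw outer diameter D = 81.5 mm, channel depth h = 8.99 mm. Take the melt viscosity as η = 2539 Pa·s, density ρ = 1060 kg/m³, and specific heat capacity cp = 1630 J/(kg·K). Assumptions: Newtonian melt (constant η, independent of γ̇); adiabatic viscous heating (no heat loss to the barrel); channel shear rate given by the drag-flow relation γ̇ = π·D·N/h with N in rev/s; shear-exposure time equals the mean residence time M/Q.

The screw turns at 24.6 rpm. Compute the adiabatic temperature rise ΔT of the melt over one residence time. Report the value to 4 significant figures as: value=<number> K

value=40.07 K

Convert throughput: Q = 227.7 kg/h = 227.7/3600 = 0.06325 kg/s
Mean residence time: t_res = M/Q_s = 12.65 kg / 0.06325 kg/s = 200 s
D = 81.5 mm = 0.0815 m;  h = 8.99 mm = 0.00899 m;  N = 24.6 rpm / 60 = 0.41 rev/s
Shear rate: γ̇ = πDN/h = π·0.0815·0.41/0.00899 = 11.677 s⁻¹
ΔT = η·γ̇²·t_res/(ρ·cp) = [2539 × 11.677² × 200] / [1060 × 1630] = 40.074 K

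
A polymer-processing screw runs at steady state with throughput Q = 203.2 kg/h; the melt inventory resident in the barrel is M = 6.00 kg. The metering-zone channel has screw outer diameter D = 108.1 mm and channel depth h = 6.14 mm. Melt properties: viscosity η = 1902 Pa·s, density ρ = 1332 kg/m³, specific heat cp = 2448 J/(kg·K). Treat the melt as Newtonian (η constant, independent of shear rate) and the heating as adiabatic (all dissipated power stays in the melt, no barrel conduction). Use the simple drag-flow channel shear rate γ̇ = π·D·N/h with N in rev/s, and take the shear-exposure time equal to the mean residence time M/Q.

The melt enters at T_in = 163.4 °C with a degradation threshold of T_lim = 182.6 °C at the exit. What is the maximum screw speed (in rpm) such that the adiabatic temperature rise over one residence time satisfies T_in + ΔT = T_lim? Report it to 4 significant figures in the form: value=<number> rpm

Throughput in SI: Q_s = 203.2 kg/h ÷ 3600 s/h = 0.0564444 kg/s
Mean residence time: t_res = M/Q_s = 6.00 kg / 0.0564444 kg/s = 106.299 s
Geometry in SI: D = 108.1 mm → 0.1081 m, h = 6.14 mm → 0.00614 m
Allowable rise: ΔT_a = T_lim − T_in = 182.6 − 163.4 = 19.2 K
γ̇_max² = ΔT_a·ρ·cp/(η·t_res) = 19.2·1332·2448/(1902·106.299) = 309.654 s⁻²
γ̇_max = √309.654 = 17.597 s⁻¹
Solve γ̇ = πDN/h for N: N_max = γ̇_max·h/(π·D) = 17.597 × 0.00614 / (π × 0.1081) = 0.318149 rev/s = 19.089 rpm

value=19.09 rpm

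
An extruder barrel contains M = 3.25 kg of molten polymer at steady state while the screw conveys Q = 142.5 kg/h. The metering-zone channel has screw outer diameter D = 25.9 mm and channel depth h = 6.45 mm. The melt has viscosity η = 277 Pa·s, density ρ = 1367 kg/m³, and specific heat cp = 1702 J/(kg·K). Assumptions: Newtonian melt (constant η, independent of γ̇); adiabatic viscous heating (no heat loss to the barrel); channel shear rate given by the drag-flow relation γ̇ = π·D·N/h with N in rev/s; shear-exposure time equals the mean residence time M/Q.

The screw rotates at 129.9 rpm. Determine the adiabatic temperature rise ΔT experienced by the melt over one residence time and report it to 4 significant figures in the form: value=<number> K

value=7.292 K

Throughput in SI: Q_s = 142.5 kg/h ÷ 3600 s/h = 0.0395833 kg/s
t_res = M / Q_s = 3.25 ÷ 0.0395833 = 82.1053 s
D = 25.9 mm = 0.0259 m;  h = 6.45 mm = 0.00645 m;  N = 129.9 rpm / 60 = 2.165 rev/s
γ̇ = π·D·N / h = π · 0.0259 · 2.165 / 0.00645 = 27.3116 s⁻¹
ΔT = η·γ̇²·t_res/(ρ·cp) = [277 × 27.3116² × 82.1053] / [1367 × 1702] = 7.29152 K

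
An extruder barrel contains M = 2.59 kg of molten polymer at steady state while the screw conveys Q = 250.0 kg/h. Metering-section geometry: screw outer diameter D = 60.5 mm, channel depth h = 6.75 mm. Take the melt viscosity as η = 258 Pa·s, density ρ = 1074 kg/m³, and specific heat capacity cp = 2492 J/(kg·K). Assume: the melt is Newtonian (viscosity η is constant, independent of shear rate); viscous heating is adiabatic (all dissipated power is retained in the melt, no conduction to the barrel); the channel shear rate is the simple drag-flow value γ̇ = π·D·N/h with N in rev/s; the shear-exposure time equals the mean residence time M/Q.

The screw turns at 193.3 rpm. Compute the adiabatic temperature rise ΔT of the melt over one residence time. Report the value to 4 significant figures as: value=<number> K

Convert throughput: Q = 250.0 kg/h = 250.0/3600 = 0.0694444 kg/s
Mean residence time: t_res = M/Q_s = 2.59 kg / 0.0694444 kg/s = 37.296 s
Geometry in metres: D = 60.5 mm → 0.0605 m, h = 6.75 mm → 0.00675 m; screw speed N = 193.3 rpm = 3.22167 rev/s
γ̇ = π D N / h = (π)(0.0605)(3.22167) / 0.00675 = 90.7156 s⁻¹
Adiabatic rise: ΔT = η γ̇² t_res / (ρ cp) = 258·(90.7156)²·37.296 / (1074·2492) = 29.5865 K

value=29.59 K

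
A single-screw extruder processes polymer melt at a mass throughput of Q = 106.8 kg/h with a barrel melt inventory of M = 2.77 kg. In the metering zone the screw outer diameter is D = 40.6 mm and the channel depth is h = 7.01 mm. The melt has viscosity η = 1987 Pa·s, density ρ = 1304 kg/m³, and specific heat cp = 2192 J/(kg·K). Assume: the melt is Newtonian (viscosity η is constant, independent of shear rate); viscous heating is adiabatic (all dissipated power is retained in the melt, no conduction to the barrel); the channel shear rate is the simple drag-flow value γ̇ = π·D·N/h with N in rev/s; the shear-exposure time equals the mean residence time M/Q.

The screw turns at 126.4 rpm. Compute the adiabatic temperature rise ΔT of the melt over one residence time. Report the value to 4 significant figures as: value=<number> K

Q_s = Q / 3600 = 106.8 / 3600 = 0.0296667 kg/s
t_res = M / Q_s = 2.77 / 0.0296667 = 93.3708 s
Geometry in metres: D = 40.6 mm → 0.0406 m, h = 7.01 mm → 0.00701 m; screw speed N = 126.4 rpm = 2.10667 rev/s
γ̇ = π·D·N / h = π · 0.0406 · 2.10667 / 0.00701 = 38.3313 s⁻¹
Adiabatic rise: ΔT = η γ̇² t_res / (ρ cp) = 1987·(38.3313)²·93.3708 / (1304·2192) = 95.367 K

value=95.37 K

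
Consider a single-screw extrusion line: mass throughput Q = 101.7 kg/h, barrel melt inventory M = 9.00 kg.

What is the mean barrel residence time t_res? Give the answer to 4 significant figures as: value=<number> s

value=318.6 s

Q_s = Q / 3600 = 101.7 / 3600 = 0.02825 kg/s
t_res = M / Q_s = 9.00 ÷ 0.02825 = 318.584 s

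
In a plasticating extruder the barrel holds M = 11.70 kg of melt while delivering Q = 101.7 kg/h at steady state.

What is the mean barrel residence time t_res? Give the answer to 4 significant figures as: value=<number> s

value=414.2 s

Convert throughput: Q = 101.7 kg/h = 101.7/3600 = 0.02825 kg/s
t_res = M / Q_s = 11.70 ÷ 0.02825 = 414.159 s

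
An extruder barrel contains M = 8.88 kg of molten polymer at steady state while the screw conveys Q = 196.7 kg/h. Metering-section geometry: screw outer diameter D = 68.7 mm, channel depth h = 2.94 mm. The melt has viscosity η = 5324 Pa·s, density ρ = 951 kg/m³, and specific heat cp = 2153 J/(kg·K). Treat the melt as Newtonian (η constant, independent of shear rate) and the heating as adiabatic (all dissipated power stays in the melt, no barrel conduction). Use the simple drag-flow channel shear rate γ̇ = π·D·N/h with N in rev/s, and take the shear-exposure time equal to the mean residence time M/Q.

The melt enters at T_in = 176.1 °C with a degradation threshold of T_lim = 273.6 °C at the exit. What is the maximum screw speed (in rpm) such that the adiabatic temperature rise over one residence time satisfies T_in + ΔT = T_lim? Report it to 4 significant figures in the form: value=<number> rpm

value=12.41 rpm

Q_s = Q / 3600 = 196.7 / 3600 = 0.0546389 kg/s
t_res = M / Q_s = 8.88 ÷ 0.0546389 = 162.522 s
D = 68.7 mm = 0.0687 m;  h = 2.94 mm = 0.00294 m
ΔT_a = T_lim − T_in = 273.6 °C − 176.1 °C = 97.5 K
γ̇_max² = ΔT_a·ρ·cp / (η·t_res) = [97.5 × 951 × 2153] / [5324 × 162.522] = 230.717 s⁻²
γ̇_max = sqrt(230.717) = 15.1894 s⁻¹
N_max = γ̇_max h / (πD) = 15.1894·0.00294/(π·0.0687) = 0.20691 rev/s → ×60 = 12.4146 rpm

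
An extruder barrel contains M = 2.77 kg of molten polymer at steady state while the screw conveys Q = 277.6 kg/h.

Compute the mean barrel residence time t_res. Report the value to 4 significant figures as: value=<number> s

value=35.92 s

Convert throughput: Q = 277.6 kg/h = 277.6/3600 = 0.0771111 kg/s
Mean residence time: t_res = M/Q_s = 2.77 kg / 0.0771111 kg/s = 35.9222 s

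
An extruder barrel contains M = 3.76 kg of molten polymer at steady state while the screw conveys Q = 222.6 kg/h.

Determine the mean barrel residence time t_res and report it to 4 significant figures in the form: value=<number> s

value=60.81 s

Convert throughput: Q = 222.6 kg/h = 222.6/3600 = 0.0618333 kg/s
t_res = M / Q_s = 3.76 / 0.0618333 = 60.8086 s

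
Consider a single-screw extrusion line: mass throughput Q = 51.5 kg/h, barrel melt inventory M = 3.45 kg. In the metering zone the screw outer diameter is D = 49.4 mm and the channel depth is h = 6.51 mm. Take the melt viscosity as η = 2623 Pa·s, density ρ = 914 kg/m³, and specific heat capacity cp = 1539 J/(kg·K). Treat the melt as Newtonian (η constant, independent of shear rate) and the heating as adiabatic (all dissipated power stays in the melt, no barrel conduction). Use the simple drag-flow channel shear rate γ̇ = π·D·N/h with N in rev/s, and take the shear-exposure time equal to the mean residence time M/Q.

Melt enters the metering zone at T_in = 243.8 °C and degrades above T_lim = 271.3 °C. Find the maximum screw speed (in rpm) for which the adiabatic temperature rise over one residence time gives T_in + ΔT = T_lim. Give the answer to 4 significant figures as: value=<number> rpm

Q_s = Q / 3600 = 51.5 / 3600 = 0.0143056 kg/s
t_res = M / Q_s = 3.45 ÷ 0.0143056 = 241.165 s
D = 49.4 mm = 0.0494 m;  h = 6.51 mm = 0.00651 m
ΔT_a = T_lim − T_in = 271.3 °C − 243.8 °C = 27.5 K
γ̇_max² = ΔT_a·ρ·cp / (η·t_res) = [27.5 × 914 × 1539] / [2623 × 241.165] = 61.1512 s⁻²
γ̇_max = √61.1512 = 7.81992 s⁻¹
Solve γ̇ = πDN/h for N: N_max = γ̇_max·h/(π·D) = 7.81992 × 0.00651 / (π × 0.0494) = 0.328025 rev/s = 19.6815 rpm

value=19.68 rpm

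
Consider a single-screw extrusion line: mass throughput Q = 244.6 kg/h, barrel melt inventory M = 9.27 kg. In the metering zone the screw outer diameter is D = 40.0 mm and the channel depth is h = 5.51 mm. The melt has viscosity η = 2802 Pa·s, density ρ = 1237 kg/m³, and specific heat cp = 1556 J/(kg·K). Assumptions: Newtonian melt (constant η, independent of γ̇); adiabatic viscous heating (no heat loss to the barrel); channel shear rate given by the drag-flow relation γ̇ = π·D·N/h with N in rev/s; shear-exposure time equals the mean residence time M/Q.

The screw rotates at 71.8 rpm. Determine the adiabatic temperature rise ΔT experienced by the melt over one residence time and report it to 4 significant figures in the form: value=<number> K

value=147.9 K

Throughput in SI: Q_s = 244.6 kg/h ÷ 3600 s/h = 0.0679444 kg/s
t_res = M / Q_s = 9.27 / 0.0679444 = 136.435 s
D = 40.0 mm = 0.04 m;  h = 5.51 mm = 0.00551 m;  N = 71.8 rpm / 60 = 1.19667 rev/s
γ̇ = π D N / h = (π)(0.04)(1.19667) / 0.00551 = 27.2918 s⁻¹
ΔT = η·γ̇²·t_res / (ρ·cp) = 2802 · (27.2918)² · 136.435 / (1237 · 1556) = 147.937 K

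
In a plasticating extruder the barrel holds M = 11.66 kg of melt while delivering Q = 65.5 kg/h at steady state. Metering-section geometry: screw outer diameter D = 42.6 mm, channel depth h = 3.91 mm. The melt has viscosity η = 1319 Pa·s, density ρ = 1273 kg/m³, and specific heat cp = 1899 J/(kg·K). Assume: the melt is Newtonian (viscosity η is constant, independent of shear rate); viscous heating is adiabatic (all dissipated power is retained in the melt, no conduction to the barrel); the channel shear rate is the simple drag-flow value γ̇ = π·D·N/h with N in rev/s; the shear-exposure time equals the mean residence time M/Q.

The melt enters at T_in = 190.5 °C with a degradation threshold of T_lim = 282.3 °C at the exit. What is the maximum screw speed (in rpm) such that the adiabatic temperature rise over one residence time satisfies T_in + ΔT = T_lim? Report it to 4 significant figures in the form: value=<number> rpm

Throughput in SI: Q_s = 65.5 kg/h ÷ 3600 s/h = 0.0181944 kg/s
t_res = M / Q_s = 11.66 ÷ 0.0181944 = 640.855 s
Geometry in SI: D = 42.6 mm → 0.0426 m, h = 3.91 mm → 0.00391 m
Allowable rise: ΔT_a = T_lim − T_in = 282.3 − 190.5 = 91.8 K
γ̇_max² = ΔT_a·ρ·cp / (η·t_res) = [91.8 × 1273 × 1899] / [1319 × 640.855] = 262.538 s⁻²
γ̇_max = sqrt(262.538) = 16.203 s⁻¹
N_max = γ̇_max h / (πD) = 16.203·0.00391/(π·0.0426) = 0.473383 rev/s → ×60 = 28.403 rpm

value=28.40 rpm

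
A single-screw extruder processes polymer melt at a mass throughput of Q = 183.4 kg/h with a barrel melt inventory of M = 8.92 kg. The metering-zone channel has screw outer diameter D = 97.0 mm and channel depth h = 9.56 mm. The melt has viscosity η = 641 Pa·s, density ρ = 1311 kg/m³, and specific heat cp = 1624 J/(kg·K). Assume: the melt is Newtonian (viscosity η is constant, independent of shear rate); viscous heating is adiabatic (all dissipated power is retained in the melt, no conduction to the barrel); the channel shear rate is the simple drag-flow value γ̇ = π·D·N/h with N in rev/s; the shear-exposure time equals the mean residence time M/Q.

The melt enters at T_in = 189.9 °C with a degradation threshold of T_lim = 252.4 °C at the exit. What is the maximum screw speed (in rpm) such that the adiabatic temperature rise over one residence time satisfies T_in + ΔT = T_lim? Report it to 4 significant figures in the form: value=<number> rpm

Convert throughput: Q = 183.4 kg/h = 183.4/3600 = 0.0509444 kg/s
t_res = M / Q_s = 8.92 / 0.0509444 = 175.093 s
D = 97.0 mm = 0.097 m;  h = 9.56 mm = 0.00956 m
Allowable rise: ΔT_a = T_lim − T_in = 252.4 − 189.9 = 62.5 K
Invert ΔT = ηγ̇²t_res/(ρcp) for γ̇: γ̇_max² = ΔT_a ρ cp / (η t_res) = 62.5·1311·1624 / (641·175.093) = 1185.61 s⁻²
γ̇_max = √1185.61 = 34.4327 s⁻¹
N_max = γ̇_max·h / (π·D) = 34.4327 · 0.00956 / (π · 0.097) = 1.08021 rev/s = 64.8125 rpm

value=64.81 rpm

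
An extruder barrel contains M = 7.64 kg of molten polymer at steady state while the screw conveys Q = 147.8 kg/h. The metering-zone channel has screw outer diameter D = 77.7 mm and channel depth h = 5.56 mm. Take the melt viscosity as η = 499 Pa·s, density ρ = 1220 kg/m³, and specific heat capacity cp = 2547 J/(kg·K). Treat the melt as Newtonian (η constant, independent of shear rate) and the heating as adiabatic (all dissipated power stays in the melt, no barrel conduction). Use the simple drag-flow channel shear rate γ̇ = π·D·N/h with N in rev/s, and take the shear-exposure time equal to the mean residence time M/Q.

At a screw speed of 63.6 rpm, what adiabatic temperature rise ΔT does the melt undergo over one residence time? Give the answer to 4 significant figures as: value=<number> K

Convert throughput: Q = 147.8 kg/h = 147.8/3600 = 0.0410556 kg/s
t_res = M / Q_s = 7.64 ÷ 0.0410556 = 186.089 s
Geometry in metres: D = 77.7 mm → 0.0777 m, h = 5.56 mm → 0.00556 m; screw speed N = 63.6 rpm = 1.06 rev/s
γ̇ = π D N / h = (π)(0.0777)(1.06) / 0.00556 = 46.5374 s⁻¹
Adiabatic rise: ΔT = η γ̇² t_res / (ρ cp) = 499·(46.5374)²·186.089 / (1220·2547) = 64.7198 K

value=64.72 K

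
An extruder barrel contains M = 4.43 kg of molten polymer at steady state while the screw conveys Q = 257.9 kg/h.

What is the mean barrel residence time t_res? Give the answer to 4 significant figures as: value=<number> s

value=61.84 s

Convert throughput: Q = 257.9 kg/h = 257.9/3600 = 0.0716389 kg/s
t_res = M / Q_s = 4.43 / 0.0716389 = 61.8379 s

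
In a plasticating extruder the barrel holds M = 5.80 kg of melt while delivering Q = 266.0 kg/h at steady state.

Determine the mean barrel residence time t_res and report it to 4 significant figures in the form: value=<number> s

value=78.50 s

Q_s = Q / 3600 = 266.0 / 3600 = 0.0738889 kg/s
t_res = M / Q_s = 5.80 ÷ 0.0738889 = 78.4962 s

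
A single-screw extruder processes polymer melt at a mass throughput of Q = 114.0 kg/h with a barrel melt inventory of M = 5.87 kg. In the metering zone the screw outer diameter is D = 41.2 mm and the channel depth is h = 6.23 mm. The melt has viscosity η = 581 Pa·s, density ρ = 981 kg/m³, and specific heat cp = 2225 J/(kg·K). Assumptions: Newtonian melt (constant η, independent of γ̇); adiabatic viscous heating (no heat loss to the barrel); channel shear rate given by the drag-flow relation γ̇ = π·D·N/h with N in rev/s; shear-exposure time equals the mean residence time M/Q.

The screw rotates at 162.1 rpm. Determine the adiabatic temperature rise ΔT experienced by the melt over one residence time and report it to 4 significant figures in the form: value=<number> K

Q_s = Q / 3600 = 114.0 / 3600 = 0.0316667 kg/s
Mean residence time: t_res = M/Q_s = 5.87 kg / 0.0316667 kg/s = 185.368 s
D = 41.2 mm = 0.0412 m;  h = 6.23 mm = 0.00623 m;  N = 162.1 rpm / 60 = 2.70167 rev/s
γ̇ = π·D·N / h = π · 0.0412 · 2.70167 / 0.00623 = 56.1295 s⁻¹
Adiabatic rise: ΔT = η γ̇² t_res / (ρ cp) = 581·(56.1295)²·185.368 / (981·2225) = 155.451 K

value=155.5 K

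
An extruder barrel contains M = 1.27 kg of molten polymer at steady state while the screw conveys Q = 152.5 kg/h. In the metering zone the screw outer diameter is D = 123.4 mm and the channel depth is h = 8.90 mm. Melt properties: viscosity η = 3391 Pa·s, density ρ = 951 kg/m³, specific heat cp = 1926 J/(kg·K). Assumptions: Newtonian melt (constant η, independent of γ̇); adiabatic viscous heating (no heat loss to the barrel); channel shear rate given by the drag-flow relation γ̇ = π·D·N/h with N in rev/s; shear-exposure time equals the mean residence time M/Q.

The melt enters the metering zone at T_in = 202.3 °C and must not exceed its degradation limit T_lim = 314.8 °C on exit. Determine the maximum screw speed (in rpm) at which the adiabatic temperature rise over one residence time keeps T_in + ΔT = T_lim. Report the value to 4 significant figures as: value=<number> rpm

value=62.01 rpm

Q_s = Q / 3600 = 152.5 / 3600 = 0.0423611 kg/s
t_res = M / Q_s = 1.27 / 0.0423611 = 29.9803 s
Geometry in SI: D = 123.4 mm → 0.1234 m, h = 8.90 mm → 0.0089 m
ΔT_a = T_lim − T_in = 314.8 °C − 202.3 °C = 112.5 K
γ̇_max² = ΔT_a·ρ·cp/(η·t_res) = 112.5·951·1926/(3391·29.9803) = 2026.87 s⁻²
γ̇_max = √2026.87 = 45.0207 s⁻¹
N_max = γ̇_max h / (πD) = 45.0207·0.0089/(π·0.1234) = 1.03356 rev/s → ×60 = 62.0139 rpm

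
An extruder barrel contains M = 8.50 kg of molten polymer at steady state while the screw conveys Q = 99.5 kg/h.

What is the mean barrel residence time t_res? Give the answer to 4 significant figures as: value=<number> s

value=307.5 s

Q_s = Q / 3600 = 99.5 / 3600 = 0.0276389 kg/s
t_res = M / Q_s = 8.50 / 0.0276389 = 307.538 s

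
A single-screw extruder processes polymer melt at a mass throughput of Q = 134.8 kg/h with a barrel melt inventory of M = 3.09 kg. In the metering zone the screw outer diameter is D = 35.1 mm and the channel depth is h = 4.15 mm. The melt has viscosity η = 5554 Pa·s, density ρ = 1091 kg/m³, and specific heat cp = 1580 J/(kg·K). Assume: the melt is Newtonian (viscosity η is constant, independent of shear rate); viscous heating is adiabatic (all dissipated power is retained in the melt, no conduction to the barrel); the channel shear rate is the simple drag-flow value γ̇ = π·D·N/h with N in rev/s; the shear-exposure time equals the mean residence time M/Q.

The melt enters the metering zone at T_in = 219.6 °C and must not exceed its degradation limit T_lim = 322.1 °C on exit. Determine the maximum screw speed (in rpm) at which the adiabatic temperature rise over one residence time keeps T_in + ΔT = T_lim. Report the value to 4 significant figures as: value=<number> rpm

value=44.34 rpm

Throughput in SI: Q_s = 134.8 kg/h ÷ 3600 s/h = 0.0374444 kg/s
Mean residence time: t_res = M/Q_s = 3.09 kg / 0.0374444 kg/s = 82.5223 s
Convert to metres: D = 0.0351 m, h = 0.00415 m
ΔT_a = T_lim − T_in = 322.1 − 219.6 = 102.5 K
γ̇_max² = ΔT_a·ρ·cp/(η·t_res) = 102.5·1091·1580/(5554·82.5223) = 385.504 s⁻²
γ̇_max = √385.504 = 19.6343 s⁻¹
N_max = γ̇_max h / (πD) = 19.6343·0.00415/(π·0.0351) = 0.738934 rev/s → ×60 = 44.336 rpm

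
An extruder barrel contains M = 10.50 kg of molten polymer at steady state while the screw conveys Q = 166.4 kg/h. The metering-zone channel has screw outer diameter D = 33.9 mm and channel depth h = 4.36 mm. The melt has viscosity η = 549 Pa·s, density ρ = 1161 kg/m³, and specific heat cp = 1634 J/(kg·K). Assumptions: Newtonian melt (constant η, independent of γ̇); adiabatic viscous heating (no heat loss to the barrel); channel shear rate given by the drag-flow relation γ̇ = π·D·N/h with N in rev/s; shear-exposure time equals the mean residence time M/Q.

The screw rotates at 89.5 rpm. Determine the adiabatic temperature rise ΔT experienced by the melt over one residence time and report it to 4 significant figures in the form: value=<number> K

value=87.28 K

Throughput in SI: Q_s = 166.4 kg/h ÷ 3600 s/h = 0.0462222 kg/s
t_res = M / Q_s = 10.50 / 0.0462222 = 227.163 s
D = 33.9 mm = 0.0339 m;  h = 4.36 mm = 0.00436 m;  N = 89.5 rpm / 60 = 1.49167 rev/s
γ̇ = π D N / h = (π)(0.0339)(1.49167) / 0.00436 = 36.4364 s⁻¹
ΔT = η·γ̇²·t_res / (ρ·cp) = 549 · (36.4364)² · 227.163 / (1161 · 1634) = 87.2763 K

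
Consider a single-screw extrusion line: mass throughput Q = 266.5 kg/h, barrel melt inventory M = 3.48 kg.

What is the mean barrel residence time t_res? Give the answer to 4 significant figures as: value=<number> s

Throughput in SI: Q_s = 266.5 kg/h ÷ 3600 s/h = 0.0740278 kg/s
Mean residence time: t_res = M/Q_s = 3.48 kg / 0.0740278 kg/s = 47.0094 s

value=47.01 s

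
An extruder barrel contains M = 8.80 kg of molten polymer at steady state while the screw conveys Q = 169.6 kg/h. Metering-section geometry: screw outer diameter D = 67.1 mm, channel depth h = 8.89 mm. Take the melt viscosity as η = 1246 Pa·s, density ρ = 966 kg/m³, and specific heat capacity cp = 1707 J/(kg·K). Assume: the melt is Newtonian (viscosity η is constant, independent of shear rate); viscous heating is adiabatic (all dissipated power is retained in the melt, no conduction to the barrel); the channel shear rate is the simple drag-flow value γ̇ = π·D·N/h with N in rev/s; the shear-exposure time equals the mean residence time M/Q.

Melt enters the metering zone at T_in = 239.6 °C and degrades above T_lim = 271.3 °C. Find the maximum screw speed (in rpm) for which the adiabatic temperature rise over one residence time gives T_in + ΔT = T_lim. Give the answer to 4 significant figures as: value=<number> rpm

value=37.92 rpm

Throughput in SI: Q_s = 169.6 kg/h ÷ 3600 s/h = 0.0471111 kg/s
t_res = M / Q_s = 8.80 ÷ 0.0471111 = 186.792 s
D = 67.1 mm = 0.0671 m;  h = 8.89 mm = 0.00889 m
ΔT_a = T_lim − T_in = 271.3 °C − 239.6 °C = 31.7 K
Invert ΔT = ηγ̇²t_res/(ρcp) for γ̇: γ̇_max² = ΔT_a ρ cp / (η t_res) = 31.7·966·1707 / (1246·186.792) = 224.591 s⁻²
γ̇_max = sqrt(224.591) = 14.9864 s⁻¹
Solve γ̇ = πDN/h for N: N_max = γ̇_max·h/(π·D) = 14.9864 × 0.00889 / (π × 0.0671) = 0.632012 rev/s = 37.9207 rpm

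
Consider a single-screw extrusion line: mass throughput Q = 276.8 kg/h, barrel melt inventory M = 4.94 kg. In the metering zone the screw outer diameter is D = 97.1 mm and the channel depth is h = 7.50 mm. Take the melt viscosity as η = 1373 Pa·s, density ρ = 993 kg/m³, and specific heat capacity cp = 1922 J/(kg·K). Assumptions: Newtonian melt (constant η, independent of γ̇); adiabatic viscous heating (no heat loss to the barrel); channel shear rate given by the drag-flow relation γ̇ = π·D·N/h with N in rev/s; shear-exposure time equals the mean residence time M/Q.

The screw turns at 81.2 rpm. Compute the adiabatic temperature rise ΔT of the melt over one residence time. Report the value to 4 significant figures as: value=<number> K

Throughput in SI: Q_s = 276.8 kg/h ÷ 3600 s/h = 0.0768889 kg/s
Mean residence time: t_res = M/Q_s = 4.94 kg / 0.0768889 kg/s = 64.2486 s
D = 97.1 mm = 0.0971 m;  h = 7.50 mm = 0.0075 m;  N = 81.2 rpm / 60 = 1.35333 rev/s
γ̇ = π D N / h = (π)(0.0971)(1.35333) / 0.0075 = 55.0443 s⁻¹
ΔT = η·γ̇²·t_res / (ρ·cp) = 1373 · (55.0443)² · 64.2486 / (993 · 1922) = 140.041 K

value=140.0 K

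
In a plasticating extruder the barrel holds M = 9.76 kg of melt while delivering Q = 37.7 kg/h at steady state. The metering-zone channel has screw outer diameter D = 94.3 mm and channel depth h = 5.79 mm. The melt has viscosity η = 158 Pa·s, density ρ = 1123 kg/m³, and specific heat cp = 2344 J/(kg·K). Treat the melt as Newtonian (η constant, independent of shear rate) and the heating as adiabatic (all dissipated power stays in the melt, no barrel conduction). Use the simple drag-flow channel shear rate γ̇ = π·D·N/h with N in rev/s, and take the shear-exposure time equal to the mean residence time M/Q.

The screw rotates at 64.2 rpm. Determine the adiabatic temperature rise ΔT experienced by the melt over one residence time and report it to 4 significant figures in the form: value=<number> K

Q_s = Q / 3600 = 37.7 / 3600 = 0.0104722 kg/s
Mean residence time: t_res = M/Q_s = 9.76 kg / 0.0104722 kg/s = 931.989 s
D = 94.3 mm = 0.0943 m;  h = 5.79 mm = 0.00579 m;  N = 64.2 rpm / 60 = 1.07 rev/s
γ̇ = π·D·N / h = π · 0.0943 · 1.07 / 0.00579 = 54.7478 s⁻¹
Adiabatic rise: ΔT = η γ̇² t_res / (ρ cp) = 158·(54.7478)²·931.989 / (1123·2344) = 167.673 K

value=167.7 K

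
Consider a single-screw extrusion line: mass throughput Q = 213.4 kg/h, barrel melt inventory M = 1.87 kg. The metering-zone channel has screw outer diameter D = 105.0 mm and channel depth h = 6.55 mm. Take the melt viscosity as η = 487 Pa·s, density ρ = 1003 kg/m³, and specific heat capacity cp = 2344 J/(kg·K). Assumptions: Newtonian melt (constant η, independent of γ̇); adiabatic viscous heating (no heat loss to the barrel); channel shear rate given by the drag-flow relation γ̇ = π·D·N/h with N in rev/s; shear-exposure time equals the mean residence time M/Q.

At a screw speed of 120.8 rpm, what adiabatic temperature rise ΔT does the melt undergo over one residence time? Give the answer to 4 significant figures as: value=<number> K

Throughput in SI: Q_s = 213.4 kg/h ÷ 3600 s/h = 0.0592778 kg/s
t_res = M / Q_s = 1.87 ÷ 0.0592778 = 31.5464 s
Geometry in metres: D = 105.0 mm → 0.105 m, h = 6.55 mm → 0.00655 m; screw speed N = 120.8 rpm = 2.01333 rev/s
Shear rate: γ̇ = πDN/h = π·0.105·2.01333/0.00655 = 101.394 s⁻¹
ΔT = η·γ̇²·t_res/(ρ·cp) = [487 × 101.394² × 31.5464] / [1003 × 2344] = 67.1811 K

value=67.18 K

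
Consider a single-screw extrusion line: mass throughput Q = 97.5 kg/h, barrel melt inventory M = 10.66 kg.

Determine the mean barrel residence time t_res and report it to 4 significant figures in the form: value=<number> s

value=393.6 s

Throughput in SI: Q_s = 97.5 kg/h ÷ 3600 s/h = 0.0270833 kg/s
t_res = M / Q_s = 10.66 / 0.0270833 = 393.6 s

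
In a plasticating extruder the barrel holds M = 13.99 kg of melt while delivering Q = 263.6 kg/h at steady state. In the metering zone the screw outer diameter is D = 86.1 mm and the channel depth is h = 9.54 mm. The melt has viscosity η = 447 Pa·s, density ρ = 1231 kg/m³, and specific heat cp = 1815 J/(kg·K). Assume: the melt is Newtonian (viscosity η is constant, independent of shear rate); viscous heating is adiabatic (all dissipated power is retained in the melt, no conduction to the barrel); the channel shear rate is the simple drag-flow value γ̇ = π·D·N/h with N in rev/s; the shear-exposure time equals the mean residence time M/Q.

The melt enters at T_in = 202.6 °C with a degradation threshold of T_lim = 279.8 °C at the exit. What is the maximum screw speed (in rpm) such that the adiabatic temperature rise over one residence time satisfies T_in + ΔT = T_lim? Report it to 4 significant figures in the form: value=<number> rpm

value=95.10 rpm

Convert throughput: Q = 263.6 kg/h = 263.6/3600 = 0.0732222 kg/s
t_res = M / Q_s = 13.99 / 0.0732222 = 191.062 s
D = 86.1 mm = 0.0861 m;  h = 9.54 mm = 0.00954 m
ΔT_a = T_lim − T_in = 279.8 °C − 202.6 °C = 77.2 K
γ̇_max² = ΔT_a·ρ·cp / (η·t_res) = [77.2 × 1231 × 1815] / [447 × 191.062] = 2019.62 s⁻²
γ̇_max = √2019.62 = 44.9402 s⁻¹
N_max = γ̇_max h / (πD) = 44.9402·0.00954/(π·0.0861) = 1.585 rev/s → ×60 = 95.1002 rpm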